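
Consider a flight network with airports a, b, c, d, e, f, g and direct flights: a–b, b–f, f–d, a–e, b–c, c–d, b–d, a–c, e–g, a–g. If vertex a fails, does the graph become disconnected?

Yes

Deleting a raises the number of components from 1 to 2, so a is a cut vertex.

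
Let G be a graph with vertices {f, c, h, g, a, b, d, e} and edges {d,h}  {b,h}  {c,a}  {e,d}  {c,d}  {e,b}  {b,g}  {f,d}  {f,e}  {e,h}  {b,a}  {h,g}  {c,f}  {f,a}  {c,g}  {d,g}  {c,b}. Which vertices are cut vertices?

none

Removing h, for instance, still leaves 1 component. No single vertex removal increases the component count — the graph has no articulation points.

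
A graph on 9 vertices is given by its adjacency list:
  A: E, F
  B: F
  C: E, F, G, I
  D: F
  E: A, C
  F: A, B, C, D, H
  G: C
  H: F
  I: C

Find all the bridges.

The edges on the cycle A-F-C-E-A are not bridges since each lies on that cycle.
But removing F-D disconnects F from D; removing C-G disconnects C from G; removing C-I disconnects C from I; removing B-F disconnects B from F — these are bridges.
In total 5 edges are bridges.

B-F, C-G, C-I, D-F, F-H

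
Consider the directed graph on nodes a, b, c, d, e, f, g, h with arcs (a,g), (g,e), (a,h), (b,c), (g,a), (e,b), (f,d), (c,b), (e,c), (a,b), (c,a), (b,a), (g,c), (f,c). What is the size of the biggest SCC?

5

{a, b, c, e, g} are all mutually reachable — one SCC of size 5.
{d} is an SCC by itself.
{f} is an SCC by itself.
{h} is an SCC by itself.
The largest has 5 vertices.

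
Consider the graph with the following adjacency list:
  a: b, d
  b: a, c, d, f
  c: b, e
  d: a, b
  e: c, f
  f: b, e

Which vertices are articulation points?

Removing b increases the component count from 1 to 2, so b is a cut vertex.
By contrast removing f leaves 1 component; it is not a cut vertex. No other vertex is a cut vertex either.

b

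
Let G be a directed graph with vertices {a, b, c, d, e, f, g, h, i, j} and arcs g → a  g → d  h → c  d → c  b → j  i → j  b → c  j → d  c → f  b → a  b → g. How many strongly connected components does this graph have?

10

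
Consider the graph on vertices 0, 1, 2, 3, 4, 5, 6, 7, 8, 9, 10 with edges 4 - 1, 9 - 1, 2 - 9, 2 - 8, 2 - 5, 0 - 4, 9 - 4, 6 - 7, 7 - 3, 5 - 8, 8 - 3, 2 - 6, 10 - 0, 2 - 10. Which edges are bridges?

none

The edges on the cycle 2-10-0-4-1-9-2 are not bridges since each lies on that cycle.
Every edge lies on some cycle, so there are no bridges.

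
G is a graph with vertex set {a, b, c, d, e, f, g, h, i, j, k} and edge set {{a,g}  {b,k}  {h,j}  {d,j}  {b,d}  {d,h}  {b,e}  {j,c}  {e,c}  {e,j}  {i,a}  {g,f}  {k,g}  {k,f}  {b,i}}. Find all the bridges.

The edges on the cycle d-h-j-d are not bridges since each lies on that cycle.
Every edge lies on some cycle, so there are no bridges.

none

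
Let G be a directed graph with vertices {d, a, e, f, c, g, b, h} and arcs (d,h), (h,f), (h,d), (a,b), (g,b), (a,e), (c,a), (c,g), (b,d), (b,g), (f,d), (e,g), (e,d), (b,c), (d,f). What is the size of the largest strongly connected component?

5

{a, b, c, e, g} are all mutually reachable — one SCC of size 5.
{d, f, h} are all mutually reachable — one SCC of size 3.
The largest has 5 vertices.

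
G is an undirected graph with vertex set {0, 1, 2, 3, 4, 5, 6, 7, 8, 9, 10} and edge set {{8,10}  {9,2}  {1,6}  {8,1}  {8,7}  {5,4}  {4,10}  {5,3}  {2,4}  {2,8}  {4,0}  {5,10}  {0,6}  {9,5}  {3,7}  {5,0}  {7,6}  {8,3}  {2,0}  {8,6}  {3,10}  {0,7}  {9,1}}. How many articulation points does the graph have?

0

Removing 4, for instance, still leaves 1 component. No single vertex removal increases the component count — the graph has no articulation points.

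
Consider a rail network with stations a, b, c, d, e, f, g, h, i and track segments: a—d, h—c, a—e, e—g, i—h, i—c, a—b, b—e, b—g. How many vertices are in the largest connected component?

f is isolated — a component by itself.
Starting from c we can reach c, h, i. That is one component of size 3.
Starting from a we can reach a, b, d, e, g. That is one component of size 5.
The largest has 5 vertices.

5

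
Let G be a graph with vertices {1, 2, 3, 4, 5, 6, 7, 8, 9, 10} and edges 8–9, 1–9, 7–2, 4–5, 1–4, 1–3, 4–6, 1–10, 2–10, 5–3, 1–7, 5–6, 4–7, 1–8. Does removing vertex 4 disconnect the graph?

No

Deleting 4 leaves 1 component (was 1) (its neighbors 1, 5, 6, 7 remain connected to each other), so 4 is not a cut vertex.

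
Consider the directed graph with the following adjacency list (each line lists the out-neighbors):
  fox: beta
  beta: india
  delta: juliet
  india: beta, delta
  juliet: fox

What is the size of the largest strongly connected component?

5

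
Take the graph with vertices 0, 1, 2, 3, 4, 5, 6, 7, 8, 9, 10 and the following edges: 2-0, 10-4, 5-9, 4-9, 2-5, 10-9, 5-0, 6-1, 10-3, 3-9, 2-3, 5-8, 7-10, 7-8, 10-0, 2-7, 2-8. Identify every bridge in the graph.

1-6

The edges on the cycle 10-3-9-10 are not bridges since each lies on that cycle.
But removing 6-1 disconnects 6 from 1 — this is a bridge.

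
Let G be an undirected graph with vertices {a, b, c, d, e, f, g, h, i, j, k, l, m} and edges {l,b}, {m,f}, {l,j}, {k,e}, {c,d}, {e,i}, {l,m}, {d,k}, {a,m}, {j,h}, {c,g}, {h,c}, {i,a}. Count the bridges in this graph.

The edges on the cycle l-j-h-c-d-k-e-i-a-m-l are not bridges since each lies on that cycle.
But removing c—g disconnects c from g; removing l—b disconnects l from b; removing m—f disconnects m from f — these are bridges.
That makes 3 bridges.

3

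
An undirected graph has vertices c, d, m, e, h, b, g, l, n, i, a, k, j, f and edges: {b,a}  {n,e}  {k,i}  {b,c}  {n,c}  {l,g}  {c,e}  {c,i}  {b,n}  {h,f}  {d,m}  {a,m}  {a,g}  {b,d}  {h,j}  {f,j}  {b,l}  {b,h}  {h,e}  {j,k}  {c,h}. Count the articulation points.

1

Removing b increases the component count from 1 to 2, so b is a cut vertex.
By contrast removing k leaves 1 component; it is not a cut vertex. No other vertex is a cut vertex either.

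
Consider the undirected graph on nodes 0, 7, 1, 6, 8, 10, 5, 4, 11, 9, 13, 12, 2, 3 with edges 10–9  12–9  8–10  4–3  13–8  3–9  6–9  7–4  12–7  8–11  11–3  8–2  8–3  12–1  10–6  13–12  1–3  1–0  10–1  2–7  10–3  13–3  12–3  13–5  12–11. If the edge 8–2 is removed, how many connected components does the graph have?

8 and 2 are still connected via 8-13-12-7-2, so the component count stays at 1.

1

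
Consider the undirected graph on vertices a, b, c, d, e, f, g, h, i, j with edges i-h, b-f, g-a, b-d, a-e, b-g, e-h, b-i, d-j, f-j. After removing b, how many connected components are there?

3

With b gone, the remaining components are: {c}; {d, f, j}; {a, e, g, h, i}.
That is 3 components.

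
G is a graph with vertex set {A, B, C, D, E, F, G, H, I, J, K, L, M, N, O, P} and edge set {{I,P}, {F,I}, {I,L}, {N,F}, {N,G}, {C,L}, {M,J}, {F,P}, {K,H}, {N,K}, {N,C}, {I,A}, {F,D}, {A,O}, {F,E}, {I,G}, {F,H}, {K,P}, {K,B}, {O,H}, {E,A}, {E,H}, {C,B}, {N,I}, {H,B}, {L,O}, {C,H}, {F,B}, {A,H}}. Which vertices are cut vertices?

Removing F increases the component count from 2 to 3, so F is a cut vertex.
By contrast removing G leaves 2 components; it is not a cut vertex. No other vertex is a cut vertex either.

F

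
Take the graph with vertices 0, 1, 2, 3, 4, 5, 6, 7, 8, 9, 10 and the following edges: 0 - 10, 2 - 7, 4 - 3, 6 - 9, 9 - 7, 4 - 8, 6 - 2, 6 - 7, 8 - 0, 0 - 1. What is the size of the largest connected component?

6

5 is isolated — a component by itself.
Starting from 2 we can reach 2, 6, 7, 9. That is one component of size 4.
Starting from 0 we can reach 0, 1, 3, 4, 8, 10. That is one component of size 6.
The largest has 6 vertices.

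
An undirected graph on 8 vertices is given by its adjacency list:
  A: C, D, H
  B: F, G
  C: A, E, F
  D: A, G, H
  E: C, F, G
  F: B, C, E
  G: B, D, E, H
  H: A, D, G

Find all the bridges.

The edges on the cycle G-B-F-E-C-A-D-H-G are not bridges since each lies on that cycle.
Every edge lies on some cycle, so there are no bridges.

none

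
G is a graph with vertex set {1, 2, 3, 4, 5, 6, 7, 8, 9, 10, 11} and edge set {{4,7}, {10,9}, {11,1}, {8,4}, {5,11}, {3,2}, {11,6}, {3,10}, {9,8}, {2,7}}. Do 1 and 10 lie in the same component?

No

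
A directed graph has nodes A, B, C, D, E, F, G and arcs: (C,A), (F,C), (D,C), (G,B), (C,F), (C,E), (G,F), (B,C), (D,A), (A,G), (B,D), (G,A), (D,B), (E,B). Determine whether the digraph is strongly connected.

From B we can reach every vertex (A, B, C, D, E, F, G), and every vertex can reach B (A, B, C, D, E, F, G). So the whole graph is one strongly connected component.

Yes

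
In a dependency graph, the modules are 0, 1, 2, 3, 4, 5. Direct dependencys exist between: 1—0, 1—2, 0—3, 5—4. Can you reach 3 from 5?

No

The component containing 5 is {4, 5}, and 3 is not in it.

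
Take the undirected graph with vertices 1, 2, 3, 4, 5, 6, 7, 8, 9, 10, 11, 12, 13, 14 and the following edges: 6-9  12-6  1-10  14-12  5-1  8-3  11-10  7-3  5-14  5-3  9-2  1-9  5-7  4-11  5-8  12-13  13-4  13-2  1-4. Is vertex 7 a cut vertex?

Deleting 7 leaves 1 component (was 1) (its neighbors 3, 5 remain connected to each other), so 7 is not a cut vertex.

No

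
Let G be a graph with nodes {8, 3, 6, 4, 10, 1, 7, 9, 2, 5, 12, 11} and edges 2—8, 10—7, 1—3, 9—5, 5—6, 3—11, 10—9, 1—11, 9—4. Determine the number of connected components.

12 is isolated — a component by itself.
Starting from 2 we can reach 2, 8. That is one component of size 2.
Starting from 1 we can reach 1, 3, 11. That is one component of size 3.
Starting from 4 we can reach 4, 5, 6, 7, 9, 10. That is one component of size 6.
Total: 4 components.

4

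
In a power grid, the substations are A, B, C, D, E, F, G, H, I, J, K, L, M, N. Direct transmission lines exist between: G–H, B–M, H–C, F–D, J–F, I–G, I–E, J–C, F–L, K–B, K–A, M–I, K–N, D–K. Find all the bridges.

A-K, E-I, F-L, K-N

The edges on the cycle J-F-D-K-B-M-I-G-H-C-J are not bridges since each lies on that cycle.
But removing K–A disconnects K from A; removing E–I disconnects E from I; removing N–K disconnects N from K; removing F–L disconnects F from L — these are bridges.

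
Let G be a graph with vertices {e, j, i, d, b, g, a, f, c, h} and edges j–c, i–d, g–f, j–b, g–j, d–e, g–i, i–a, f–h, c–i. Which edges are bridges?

a-i, b-j, d-e, d-i, f-g, f-h

The edges on the cycle g-j-c-i-g are not bridges since each lies on that cycle.
But removing j–b disconnects j from b; removing d–e disconnects d from e; removing i–d disconnects i from d; removing g–f disconnects g from f — these are bridges.
In total 6 edges are bridges.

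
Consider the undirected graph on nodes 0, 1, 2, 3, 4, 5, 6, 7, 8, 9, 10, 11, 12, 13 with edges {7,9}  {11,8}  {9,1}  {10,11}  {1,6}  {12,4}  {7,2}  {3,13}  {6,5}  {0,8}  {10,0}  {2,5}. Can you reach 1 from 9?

Yes

From 9 we can reach 1, 2, 5, 6, 7, 9, which includes 1.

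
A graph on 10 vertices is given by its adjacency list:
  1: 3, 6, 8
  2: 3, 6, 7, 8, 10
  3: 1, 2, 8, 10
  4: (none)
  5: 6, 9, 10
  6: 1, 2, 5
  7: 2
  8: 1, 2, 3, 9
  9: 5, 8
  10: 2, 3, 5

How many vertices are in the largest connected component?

4 is isolated — a component by itself.
Starting from 1 we can reach 1, 2, 3, 5, 6, 7, 8, 9, 10. That is one component of size 9.
The largest has 9 vertices.

9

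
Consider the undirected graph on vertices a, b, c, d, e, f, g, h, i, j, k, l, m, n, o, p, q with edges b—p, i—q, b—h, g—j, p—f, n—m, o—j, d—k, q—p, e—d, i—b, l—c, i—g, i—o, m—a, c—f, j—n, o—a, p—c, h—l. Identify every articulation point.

d, i

Removing d increases the component count from 2 to 3, so d is a cut vertex.
Removing i increases the component count from 2 to 3, so i is a cut vertex.
By contrast removing a leaves 2 components; it is not a cut vertex. No other vertex is a cut vertex either.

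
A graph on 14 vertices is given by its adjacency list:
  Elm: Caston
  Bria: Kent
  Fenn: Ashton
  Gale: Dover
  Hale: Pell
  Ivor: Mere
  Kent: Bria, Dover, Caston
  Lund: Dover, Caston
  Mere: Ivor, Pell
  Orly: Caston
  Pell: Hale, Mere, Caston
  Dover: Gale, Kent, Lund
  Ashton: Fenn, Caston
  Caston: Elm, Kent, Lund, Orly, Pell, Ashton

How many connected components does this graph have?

1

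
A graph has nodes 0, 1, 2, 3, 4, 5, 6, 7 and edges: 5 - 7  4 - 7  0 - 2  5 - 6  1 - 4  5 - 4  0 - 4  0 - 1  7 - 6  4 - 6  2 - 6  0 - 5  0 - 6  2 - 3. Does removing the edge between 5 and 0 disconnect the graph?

After removing 5 - 0, the path 5-6-0 still connects them, so the edge is not a bridge.

No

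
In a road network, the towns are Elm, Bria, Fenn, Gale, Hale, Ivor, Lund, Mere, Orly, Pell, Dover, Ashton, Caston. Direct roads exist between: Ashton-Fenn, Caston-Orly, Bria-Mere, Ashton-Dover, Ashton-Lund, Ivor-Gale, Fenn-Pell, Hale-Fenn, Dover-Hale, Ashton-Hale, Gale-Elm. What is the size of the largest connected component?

6

Starting from Bria we can reach Bria, Mere. That is one component of size 2.
Starting from Orly we can reach Orly, Caston. That is one component of size 2.
Starting from Elm we can reach Elm, Gale, Ivor. That is one component of size 3.
Starting from Fenn we can reach Fenn, Hale, Lund, Pell, Dover, Ashton. That is one component of size 6.
The largest has 6 vertices.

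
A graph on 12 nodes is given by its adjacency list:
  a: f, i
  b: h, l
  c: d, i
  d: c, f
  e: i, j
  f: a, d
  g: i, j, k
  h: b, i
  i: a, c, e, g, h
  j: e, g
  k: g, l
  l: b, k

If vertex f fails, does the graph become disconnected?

No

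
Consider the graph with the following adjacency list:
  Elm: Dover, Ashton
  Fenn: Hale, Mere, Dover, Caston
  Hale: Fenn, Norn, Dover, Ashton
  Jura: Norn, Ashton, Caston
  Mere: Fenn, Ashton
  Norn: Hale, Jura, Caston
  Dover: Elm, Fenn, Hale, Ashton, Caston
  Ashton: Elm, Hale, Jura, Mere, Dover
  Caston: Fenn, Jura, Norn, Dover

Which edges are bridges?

none

The edges on the cycle Ashton-Jura-Norn-Caston-Fenn-Hale-Ashton are not bridges since each lies on that cycle.
Every edge lies on some cycle, so there are no bridges.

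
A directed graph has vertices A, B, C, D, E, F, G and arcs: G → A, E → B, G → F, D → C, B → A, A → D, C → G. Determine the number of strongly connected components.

4

{A, C, D, G} are all mutually reachable — one SCC of size 4.
{F} is an SCC by itself.
{E} is an SCC by itself.
{B} is an SCC by itself.
That gives 4 strongly connected components.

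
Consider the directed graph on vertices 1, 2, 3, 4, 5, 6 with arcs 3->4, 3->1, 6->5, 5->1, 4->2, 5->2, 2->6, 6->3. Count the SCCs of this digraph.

2

{2, 3, 4, 5, 6} are all mutually reachable — one SCC of size 5.
{1} is an SCC by itself.
That gives 2 strongly connected components.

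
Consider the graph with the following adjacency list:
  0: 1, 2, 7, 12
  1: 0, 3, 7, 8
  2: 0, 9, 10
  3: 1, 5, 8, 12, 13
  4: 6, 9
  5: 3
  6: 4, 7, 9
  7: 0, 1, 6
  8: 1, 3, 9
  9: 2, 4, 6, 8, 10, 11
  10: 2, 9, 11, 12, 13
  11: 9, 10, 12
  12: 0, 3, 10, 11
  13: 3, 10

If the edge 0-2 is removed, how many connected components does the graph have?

1

0 and 2 are still connected via 0-12-10-2, so the component count stays at 1.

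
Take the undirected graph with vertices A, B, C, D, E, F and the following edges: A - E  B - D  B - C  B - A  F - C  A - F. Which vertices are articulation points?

Removing A increases the component count from 1 to 2, so A is a cut vertex.
Removing B increases the component count from 1 to 2, so B is a cut vertex.
By contrast removing D leaves 1 component; it is not a cut vertex. No other vertex is a cut vertex either.

A, B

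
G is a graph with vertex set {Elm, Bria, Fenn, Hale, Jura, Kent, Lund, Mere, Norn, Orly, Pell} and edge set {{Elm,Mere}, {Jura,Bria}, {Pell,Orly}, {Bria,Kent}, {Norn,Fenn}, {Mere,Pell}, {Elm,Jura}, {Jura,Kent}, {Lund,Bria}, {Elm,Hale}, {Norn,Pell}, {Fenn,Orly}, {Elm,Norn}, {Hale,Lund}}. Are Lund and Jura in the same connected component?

Yes

From Lund we can reach Elm, Bria, Fenn, Hale, Jura, Kent, Lund, Mere, Norn, Orly, Pell, which includes Jura.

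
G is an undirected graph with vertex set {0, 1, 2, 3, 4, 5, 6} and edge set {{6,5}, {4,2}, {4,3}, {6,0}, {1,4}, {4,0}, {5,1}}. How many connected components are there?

1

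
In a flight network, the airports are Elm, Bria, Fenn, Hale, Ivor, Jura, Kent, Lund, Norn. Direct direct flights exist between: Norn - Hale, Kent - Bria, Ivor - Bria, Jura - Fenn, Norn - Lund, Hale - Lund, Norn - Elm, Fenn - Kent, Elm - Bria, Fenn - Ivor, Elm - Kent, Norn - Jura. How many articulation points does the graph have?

Removing Norn increases the component count from 1 to 2, so Norn is a cut vertex.
By contrast removing Kent leaves 1 component; it is not a cut vertex. No other vertex is a cut vertex either.

1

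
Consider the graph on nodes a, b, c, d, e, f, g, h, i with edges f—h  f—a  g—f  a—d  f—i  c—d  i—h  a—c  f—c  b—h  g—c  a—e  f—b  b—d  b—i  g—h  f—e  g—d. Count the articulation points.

0

Removing a, for instance, still leaves 1 component. No single vertex removal increases the component count — the graph has no articulation points.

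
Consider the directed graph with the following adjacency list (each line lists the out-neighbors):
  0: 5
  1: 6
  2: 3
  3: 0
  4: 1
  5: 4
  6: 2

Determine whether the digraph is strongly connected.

Yes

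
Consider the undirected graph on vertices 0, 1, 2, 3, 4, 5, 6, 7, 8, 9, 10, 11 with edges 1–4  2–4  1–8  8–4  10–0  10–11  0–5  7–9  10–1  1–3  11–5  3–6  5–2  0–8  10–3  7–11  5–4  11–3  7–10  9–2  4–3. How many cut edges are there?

The edges on the cycle 10-0-8-1-10 are not bridges since each lies on that cycle.
But removing 3–6 disconnects 3 from 6 — this is a bridge.

1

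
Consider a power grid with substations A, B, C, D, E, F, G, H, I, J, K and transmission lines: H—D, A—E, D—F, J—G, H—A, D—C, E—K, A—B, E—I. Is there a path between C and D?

Yes

From C we can reach A, B, C, D, E, F, H, I, K, which includes D.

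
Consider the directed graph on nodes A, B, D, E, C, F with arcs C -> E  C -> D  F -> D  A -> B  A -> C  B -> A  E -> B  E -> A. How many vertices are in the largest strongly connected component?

4

{A, B, C, E} are all mutually reachable — one SCC of size 4.
{F} is an SCC by itself.
{D} is an SCC by itself.
The largest has 4 vertices.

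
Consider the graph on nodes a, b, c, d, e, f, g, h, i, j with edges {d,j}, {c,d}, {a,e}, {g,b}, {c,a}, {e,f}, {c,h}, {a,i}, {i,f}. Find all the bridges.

The edges on the cycle a-i-f-e-a are not bridges since each lies on that cycle.
But removing a - c disconnects a from c; removing g - b disconnects g from b; removing c - h disconnects c from h; removing j - d disconnects j from d — these are bridges.
In total 5 edges are bridges.

a-c, b-g, c-d, c-h, d-j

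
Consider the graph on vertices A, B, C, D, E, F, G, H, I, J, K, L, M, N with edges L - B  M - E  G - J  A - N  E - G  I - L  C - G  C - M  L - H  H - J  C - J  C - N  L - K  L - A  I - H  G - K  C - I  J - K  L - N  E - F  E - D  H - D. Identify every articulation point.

E, L

Removing E increases the component count from 1 to 2, so E is a cut vertex.
Removing L increases the component count from 1 to 2, so L is a cut vertex.
By contrast removing D leaves 1 component; it is not a cut vertex. No other vertex is a cut vertex either.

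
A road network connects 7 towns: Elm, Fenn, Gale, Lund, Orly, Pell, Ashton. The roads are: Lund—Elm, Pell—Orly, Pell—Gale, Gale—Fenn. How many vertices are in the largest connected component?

Ashton is isolated — a component by itself.
Starting from Elm we can reach Elm, Lund. That is one component of size 2.
Starting from Fenn we can reach Fenn, Gale, Orly, Pell. That is one component of size 4.
The largest has 4 vertices.

4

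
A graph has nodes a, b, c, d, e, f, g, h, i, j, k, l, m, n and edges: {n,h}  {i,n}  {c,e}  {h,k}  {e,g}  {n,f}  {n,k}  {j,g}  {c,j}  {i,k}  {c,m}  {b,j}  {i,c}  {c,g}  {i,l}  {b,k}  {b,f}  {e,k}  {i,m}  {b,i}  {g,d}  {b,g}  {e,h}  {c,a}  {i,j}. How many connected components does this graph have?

1

Starting from a we can reach a, b, c, d, e, f, g, h, i, j, k, l, m, n. That is one component of size 14.
Total: 1 component.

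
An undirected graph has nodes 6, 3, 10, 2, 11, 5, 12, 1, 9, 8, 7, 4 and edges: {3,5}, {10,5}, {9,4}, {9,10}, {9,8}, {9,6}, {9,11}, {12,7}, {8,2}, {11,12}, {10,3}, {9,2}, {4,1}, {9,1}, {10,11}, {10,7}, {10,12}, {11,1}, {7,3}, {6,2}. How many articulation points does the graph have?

Removing 9 increases the component count from 1 to 2, so 9 is a cut vertex.
By contrast removing 3 leaves 1 component; it is not a cut vertex. No other vertex is a cut vertex either.

1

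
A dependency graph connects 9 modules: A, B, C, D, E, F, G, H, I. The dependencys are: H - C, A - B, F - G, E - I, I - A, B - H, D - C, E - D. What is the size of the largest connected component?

7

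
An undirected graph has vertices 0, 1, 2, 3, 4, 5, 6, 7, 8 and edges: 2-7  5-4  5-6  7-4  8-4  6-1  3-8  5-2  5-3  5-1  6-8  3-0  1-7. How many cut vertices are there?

Removing 3 increases the component count from 1 to 2, so 3 is a cut vertex.
By contrast removing 1 leaves 1 component; it is not a cut vertex. No other vertex is a cut vertex either.

1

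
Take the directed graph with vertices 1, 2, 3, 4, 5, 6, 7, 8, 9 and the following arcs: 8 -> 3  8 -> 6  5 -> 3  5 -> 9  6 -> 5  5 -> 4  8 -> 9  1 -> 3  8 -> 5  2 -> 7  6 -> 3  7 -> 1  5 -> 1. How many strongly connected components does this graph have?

9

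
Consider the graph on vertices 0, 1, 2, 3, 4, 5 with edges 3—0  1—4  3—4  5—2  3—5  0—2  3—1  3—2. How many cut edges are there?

0

The edges on the cycle 3-1-4-3 are not bridges since each lies on that cycle.
Every edge lies on some cycle, so there are no bridges.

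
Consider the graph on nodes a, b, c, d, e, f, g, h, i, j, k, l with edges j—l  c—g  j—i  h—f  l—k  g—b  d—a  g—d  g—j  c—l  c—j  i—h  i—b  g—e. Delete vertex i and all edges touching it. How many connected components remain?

2

With i gone, the remaining components are: {f, h}; {a, b, c, d, e, g, j, k, l}.
That is 2 components.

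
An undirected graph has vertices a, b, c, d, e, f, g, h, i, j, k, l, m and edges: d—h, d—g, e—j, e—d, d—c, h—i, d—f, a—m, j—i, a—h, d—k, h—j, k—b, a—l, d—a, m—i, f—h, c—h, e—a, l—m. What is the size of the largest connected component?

13

Starting from a we can reach a, b, c, d, e, f, g, h, i, j, k, l, m. That is one component of size 13.
The largest has 13 vertices.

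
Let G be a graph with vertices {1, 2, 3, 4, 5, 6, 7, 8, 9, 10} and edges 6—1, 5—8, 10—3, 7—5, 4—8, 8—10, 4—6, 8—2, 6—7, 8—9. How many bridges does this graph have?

The edges on the cycle 4-6-7-5-8-4 are not bridges since each lies on that cycle.
But removing 8—9 disconnects 8 from 9; removing 8—2 disconnects 8 from 2; removing 3—10 disconnects 3 from 10; removing 1—6 disconnects 1 from 6 — these are bridges.
In total 5 edges are bridges.

5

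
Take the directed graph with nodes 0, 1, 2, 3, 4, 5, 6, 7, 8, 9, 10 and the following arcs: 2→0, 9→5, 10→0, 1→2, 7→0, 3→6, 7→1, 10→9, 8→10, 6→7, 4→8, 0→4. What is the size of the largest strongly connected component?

4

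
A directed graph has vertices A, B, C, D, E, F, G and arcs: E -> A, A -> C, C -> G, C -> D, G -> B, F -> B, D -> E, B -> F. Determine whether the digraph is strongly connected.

No

There is no directed path from B to D, so the graph is not strongly connected.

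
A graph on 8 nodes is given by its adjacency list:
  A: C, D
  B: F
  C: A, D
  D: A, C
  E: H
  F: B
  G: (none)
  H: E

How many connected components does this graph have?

4

G is isolated — a component by itself.
Starting from E we can reach E, H. That is one component of size 2.
Starting from B we can reach B, F. That is one component of size 2.
Starting from A we can reach A, C, D. That is one component of size 3.
Total: 4 components.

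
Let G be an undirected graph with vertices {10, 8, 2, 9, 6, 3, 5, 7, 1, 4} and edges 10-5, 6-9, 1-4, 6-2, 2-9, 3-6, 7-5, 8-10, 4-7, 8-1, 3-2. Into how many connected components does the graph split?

Starting from 2 we can reach 2, 3, 6, 9. That is one component of size 4.
Starting from 1 we can reach 1, 4, 5, 7, 8, 10. That is one component of size 6.
Total: 2 components.

2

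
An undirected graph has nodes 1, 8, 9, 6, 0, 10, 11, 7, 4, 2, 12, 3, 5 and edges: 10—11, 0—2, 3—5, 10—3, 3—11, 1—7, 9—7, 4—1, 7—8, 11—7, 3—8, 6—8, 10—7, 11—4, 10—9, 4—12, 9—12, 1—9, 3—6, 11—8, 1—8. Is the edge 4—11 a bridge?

No

After removing 4—11, the path 4-1-7-11 still connects them, so the edge is not a bridge.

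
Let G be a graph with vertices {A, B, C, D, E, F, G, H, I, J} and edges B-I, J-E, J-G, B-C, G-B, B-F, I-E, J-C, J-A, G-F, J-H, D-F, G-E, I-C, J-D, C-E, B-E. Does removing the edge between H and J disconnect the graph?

Removing H-J leaves no path between H and J: the component count goes from 1 to 2. So it is a bridge.

Yes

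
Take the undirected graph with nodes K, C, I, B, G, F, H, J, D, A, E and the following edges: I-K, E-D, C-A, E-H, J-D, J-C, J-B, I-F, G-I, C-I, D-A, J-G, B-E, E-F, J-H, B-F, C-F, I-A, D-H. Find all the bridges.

The edges on the cycle C-I-F-C are not bridges since each lies on that cycle.
But removing I-K disconnects I from K — this is a bridge.

I-K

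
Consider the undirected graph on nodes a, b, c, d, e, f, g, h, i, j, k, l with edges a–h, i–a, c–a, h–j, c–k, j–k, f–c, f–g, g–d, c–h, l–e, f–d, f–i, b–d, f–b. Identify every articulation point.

Removing f increases the component count from 2 to 3, so f is a cut vertex.
By contrast removing g leaves 2 components; it is not a cut vertex. No other vertex is a cut vertex either.

f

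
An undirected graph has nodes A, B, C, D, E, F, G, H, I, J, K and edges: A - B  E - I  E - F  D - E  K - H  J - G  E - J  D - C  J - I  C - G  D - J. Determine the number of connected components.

Starting from H we can reach H, K. That is one component of size 2.
Starting from A we can reach A, B. That is one component of size 2.
Starting from C we can reach C, D, E, F, G, I, J. That is one component of size 7.
Total: 3 components.

3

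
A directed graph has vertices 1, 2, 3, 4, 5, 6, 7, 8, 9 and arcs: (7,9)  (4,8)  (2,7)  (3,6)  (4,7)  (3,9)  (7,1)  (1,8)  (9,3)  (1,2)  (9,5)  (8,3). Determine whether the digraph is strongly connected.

No

There is no directed path from 8 to 1, so the graph is not strongly connected.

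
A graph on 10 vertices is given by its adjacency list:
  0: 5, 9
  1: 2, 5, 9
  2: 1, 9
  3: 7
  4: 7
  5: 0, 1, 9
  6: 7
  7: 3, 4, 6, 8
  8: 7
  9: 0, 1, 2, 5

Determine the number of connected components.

2

Starting from 3 we can reach 3, 4, 6, 7, 8. That is one component of size 5.
Starting from 0 we can reach 0, 1, 2, 5, 9. That is one component of size 5.
Total: 2 components.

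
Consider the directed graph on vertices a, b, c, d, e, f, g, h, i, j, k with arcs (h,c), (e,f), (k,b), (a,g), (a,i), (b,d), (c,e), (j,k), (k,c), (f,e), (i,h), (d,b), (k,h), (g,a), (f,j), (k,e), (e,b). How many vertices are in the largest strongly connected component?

{c, e, f, h, j, k} are all mutually reachable — one SCC of size 6.
{b, d} are all mutually reachable — one SCC of size 2.
{a, g} are all mutually reachable — one SCC of size 2.
{i} is an SCC by itself.
The largest has 6 vertices.

6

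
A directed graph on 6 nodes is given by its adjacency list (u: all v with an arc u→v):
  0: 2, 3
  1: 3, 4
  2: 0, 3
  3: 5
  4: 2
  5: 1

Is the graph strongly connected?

Yes

From 1 we can reach every vertex (0, 1, 2, 3, 4, 5), and every vertex can reach 1 (0, 1, 2, 3, 4, 5). So the whole graph is one strongly connected component.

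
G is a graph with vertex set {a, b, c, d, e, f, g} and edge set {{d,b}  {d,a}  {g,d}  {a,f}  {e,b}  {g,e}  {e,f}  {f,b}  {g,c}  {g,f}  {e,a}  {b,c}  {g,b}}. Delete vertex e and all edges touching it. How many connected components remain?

1

With e gone, the remaining components are: {a, b, c, d, f, g}.
That is 1 component.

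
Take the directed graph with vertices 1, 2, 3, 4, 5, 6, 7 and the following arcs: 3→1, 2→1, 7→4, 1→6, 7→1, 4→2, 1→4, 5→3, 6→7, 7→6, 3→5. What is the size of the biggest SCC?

5

{1, 2, 4, 6, 7} are all mutually reachable — one SCC of size 5.
{3, 5} are all mutually reachable — one SCC of size 2.
The largest has 5 vertices.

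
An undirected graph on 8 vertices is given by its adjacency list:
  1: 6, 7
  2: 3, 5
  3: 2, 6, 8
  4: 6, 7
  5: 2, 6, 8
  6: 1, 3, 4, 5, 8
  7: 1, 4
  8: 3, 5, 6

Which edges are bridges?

The edges on the cycle 6-4-7-1-6 are not bridges since each lies on that cycle.
Every edge lies on some cycle, so there are no bridges.

none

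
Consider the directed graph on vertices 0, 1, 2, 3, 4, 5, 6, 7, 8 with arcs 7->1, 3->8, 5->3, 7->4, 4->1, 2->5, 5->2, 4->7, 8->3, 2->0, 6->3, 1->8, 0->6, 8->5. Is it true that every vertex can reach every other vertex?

No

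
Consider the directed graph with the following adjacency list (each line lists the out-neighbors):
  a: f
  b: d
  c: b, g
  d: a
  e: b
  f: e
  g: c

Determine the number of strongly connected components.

{a, b, d, e, f} are all mutually reachable — one SCC of size 5.
{c, g} are all mutually reachable — one SCC of size 2.
That gives 2 strongly connected components.

2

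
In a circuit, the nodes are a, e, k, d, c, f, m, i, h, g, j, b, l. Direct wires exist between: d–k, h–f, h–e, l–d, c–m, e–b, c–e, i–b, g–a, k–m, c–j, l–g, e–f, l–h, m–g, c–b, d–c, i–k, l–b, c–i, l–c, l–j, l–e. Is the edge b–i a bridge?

No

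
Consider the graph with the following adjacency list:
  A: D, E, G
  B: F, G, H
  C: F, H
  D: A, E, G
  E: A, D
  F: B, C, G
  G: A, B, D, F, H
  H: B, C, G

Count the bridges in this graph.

0

The edges on the cycle G-F-C-H-G are not bridges since each lies on that cycle.
Every edge lies on some cycle, so there are no bridges.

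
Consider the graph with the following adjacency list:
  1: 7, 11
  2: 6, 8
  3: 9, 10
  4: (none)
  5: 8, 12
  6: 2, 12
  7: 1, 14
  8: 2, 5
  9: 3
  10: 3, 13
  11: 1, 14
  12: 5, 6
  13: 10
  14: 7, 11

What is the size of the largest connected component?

5

4 is isolated — a component by itself.
Starting from 3 we can reach 3, 9, 10, 13. That is one component of size 4.
Starting from 1 we can reach 1, 7, 11, 14. That is one component of size 4.
Starting from 2 we can reach 2, 5, 6, 8, 12. That is one component of size 5.
The largest has 5 vertices.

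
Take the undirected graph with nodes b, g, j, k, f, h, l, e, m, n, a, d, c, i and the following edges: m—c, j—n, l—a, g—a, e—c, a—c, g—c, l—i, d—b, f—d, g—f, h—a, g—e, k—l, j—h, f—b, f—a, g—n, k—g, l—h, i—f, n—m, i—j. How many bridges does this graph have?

The edges on the cycle k-l-i-j-n-m-c-g-k are not bridges since each lies on that cycle.
Every edge lies on some cycle, so there are no bridges.

0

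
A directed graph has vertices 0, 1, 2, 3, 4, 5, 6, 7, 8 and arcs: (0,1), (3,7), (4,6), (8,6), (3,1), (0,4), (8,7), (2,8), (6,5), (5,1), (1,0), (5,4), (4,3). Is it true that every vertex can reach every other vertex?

No

There is no directed path from 6 to 2, so the graph is not strongly connected.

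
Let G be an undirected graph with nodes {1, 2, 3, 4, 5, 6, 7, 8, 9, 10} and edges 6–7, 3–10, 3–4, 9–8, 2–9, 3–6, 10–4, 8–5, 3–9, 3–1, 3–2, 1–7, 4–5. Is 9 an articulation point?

Deleting 9 leaves 1 component (was 1) (its neighbors 2, 3, 8 remain connected to each other), so 9 is not a cut vertex.

No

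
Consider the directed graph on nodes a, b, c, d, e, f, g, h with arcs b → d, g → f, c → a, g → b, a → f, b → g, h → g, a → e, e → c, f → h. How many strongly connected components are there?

3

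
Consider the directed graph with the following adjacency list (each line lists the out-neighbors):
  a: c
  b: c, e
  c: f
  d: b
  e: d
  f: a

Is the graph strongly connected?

No

There is no directed path from c to d, so the graph is not strongly connected.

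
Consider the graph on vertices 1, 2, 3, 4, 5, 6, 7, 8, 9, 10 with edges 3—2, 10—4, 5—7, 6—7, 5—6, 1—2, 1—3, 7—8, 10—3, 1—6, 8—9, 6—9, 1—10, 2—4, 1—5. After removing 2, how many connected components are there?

1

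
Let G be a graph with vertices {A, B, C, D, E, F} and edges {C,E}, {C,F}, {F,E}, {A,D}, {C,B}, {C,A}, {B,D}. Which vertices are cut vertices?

C

Removing C increases the component count from 1 to 2, so C is a cut vertex.
By contrast removing B leaves 1 component; it is not a cut vertex. No other vertex is a cut vertex either.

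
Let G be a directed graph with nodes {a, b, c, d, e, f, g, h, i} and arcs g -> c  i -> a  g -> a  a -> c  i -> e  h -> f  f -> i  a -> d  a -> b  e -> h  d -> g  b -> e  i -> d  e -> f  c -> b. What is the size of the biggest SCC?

9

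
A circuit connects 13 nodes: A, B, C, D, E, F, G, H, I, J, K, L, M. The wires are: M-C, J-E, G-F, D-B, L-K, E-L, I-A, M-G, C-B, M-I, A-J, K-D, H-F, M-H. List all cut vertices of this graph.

Removing M increases the component count from 1 to 2, so M is a cut vertex.
By contrast removing I leaves 1 component; it is not a cut vertex. No other vertex is a cut vertex either.

M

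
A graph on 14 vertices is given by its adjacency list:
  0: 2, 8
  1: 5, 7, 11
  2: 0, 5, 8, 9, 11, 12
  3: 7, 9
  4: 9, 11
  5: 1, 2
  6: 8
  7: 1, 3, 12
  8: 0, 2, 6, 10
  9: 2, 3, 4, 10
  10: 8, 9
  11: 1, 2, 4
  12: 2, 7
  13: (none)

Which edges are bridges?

6-8

The edges on the cycle 2-8-0-2 are not bridges since each lies on that cycle.
But removing 6-8 disconnects 6 from 8 — this is a bridge.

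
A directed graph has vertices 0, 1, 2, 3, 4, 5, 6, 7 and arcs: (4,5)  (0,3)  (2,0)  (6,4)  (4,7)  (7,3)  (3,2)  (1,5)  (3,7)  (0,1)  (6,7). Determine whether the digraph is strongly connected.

There is no directed path from 3 to 4, so the graph is not strongly connected.

No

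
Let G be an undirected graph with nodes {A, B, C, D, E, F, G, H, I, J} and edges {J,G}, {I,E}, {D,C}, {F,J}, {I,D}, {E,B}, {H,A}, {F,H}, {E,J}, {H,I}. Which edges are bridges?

A-H, B-E, C-D, D-I, G-J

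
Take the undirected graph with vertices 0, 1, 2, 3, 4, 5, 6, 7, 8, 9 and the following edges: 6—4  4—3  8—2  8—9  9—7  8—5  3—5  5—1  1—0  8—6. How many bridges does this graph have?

5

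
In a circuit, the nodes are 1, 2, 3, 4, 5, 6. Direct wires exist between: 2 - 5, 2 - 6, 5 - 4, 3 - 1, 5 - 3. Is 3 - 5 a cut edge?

Removing 3 - 5 leaves no path between 3 and 5: the component count goes from 1 to 2. So it is a bridge.

Yes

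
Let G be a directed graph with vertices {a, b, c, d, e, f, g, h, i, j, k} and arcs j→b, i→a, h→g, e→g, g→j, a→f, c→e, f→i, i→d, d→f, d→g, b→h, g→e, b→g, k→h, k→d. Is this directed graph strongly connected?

No

There is no directed path from h to d, so the graph is not strongly connected.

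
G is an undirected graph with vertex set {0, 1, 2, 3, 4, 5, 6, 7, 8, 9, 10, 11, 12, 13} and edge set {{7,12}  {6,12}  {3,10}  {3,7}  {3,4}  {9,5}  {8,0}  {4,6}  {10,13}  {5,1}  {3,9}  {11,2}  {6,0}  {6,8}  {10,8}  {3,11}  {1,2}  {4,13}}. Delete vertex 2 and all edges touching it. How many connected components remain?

With 2 gone, the remaining components are: {0, 1, 3, 4, 5, 6, 7, 8, 9, 10, 11, 12, 13}.
That is 1 component.

1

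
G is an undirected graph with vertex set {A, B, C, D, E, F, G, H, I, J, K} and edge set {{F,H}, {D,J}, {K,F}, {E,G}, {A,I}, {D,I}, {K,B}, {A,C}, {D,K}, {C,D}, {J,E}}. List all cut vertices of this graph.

D, E, F, J, K

Removing D increases the component count from 1 to 3, so D is a cut vertex.
Removing E increases the component count from 1 to 2, so E is a cut vertex.
Removing F increases the component count from 1 to 2, so F is a cut vertex.
Likewise J, K are cut vertices.
By contrast removing H leaves 1 component; it is not a cut vertex. No other vertex is a cut vertex either.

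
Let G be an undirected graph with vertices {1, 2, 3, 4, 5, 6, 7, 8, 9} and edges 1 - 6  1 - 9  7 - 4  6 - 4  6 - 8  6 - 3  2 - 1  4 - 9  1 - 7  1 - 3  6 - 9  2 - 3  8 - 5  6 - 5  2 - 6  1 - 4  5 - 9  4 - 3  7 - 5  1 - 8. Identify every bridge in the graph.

none

The edges on the cycle 2-1-7-4-9-6-2 are not bridges since each lies on that cycle.
Every edge lies on some cycle, so there are no bridges.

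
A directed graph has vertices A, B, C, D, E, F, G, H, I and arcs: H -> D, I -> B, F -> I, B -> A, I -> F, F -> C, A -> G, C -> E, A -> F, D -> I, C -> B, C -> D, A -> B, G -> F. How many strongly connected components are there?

3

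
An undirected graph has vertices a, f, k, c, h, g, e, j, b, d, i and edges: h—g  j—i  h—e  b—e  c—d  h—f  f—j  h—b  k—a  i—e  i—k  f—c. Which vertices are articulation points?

Removing c increases the component count from 1 to 2, so c is a cut vertex.
Removing f increases the component count from 1 to 2, so f is a cut vertex.
Removing h increases the component count from 1 to 2, so h is a cut vertex.
Likewise i, k are cut vertices.
By contrast removing d leaves 1 component; it is not a cut vertex. No other vertex is a cut vertex either.

c, f, h, i, k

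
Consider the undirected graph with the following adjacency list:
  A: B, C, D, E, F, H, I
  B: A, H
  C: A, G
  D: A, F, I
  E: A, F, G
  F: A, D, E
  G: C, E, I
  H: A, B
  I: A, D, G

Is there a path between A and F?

From A we can reach A, B, C, D, E, F, G, H, I, which includes F.

Yes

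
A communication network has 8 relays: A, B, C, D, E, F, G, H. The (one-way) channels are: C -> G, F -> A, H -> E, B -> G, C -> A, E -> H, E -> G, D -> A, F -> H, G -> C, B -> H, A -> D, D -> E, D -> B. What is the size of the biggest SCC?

7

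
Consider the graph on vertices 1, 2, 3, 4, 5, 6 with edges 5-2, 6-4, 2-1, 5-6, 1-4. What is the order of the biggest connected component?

5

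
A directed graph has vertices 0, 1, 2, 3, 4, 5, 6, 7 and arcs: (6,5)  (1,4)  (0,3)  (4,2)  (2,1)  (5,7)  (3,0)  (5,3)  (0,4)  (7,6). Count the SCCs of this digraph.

3

{1, 2, 4} are all mutually reachable — one SCC of size 3.
{5, 6, 7} are all mutually reachable — one SCC of size 3.
{0, 3} are all mutually reachable — one SCC of size 2.
That gives 3 strongly connected components.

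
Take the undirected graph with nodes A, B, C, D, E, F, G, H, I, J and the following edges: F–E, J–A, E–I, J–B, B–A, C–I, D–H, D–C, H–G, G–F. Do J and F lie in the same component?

The component containing J is {A, B, J}, and F is not in it.

No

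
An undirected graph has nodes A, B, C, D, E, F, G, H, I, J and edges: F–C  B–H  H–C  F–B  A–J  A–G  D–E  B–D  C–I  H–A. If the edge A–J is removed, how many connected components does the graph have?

2

Before removal there is 1 component.
A–J is a bridge — removing it separates A's side from J's side.
After removal: 2 components.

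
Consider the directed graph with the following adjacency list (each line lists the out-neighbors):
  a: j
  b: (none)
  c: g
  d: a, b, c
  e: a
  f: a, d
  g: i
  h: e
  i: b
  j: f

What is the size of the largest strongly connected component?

4

{a, d, f, j} are all mutually reachable — one SCC of size 4.
{c} is an SCC by itself.
{b} is an SCC by itself.
{e} is an SCC by itself.
{h} is an SCC by itself.
(and 2 more singleton SCCs)
The largest has 4 vertices.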